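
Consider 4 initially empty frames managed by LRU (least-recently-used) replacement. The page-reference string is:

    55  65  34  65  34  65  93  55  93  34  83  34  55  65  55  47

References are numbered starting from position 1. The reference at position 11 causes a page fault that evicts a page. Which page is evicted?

65

pos 1: 55: fault, frames [55]
pos 2: 65: fault, frames [55, 65]
pos 3: 34: fault, frames [55, 65, 34]
pos 4: 65: hit
pos 5: 34: hit
pos 6: 65: hit
pos 7: 93: fault, frames [55, 34, 65, 93]
pos 8: 55: hit
pos 9: 93: hit
pos 10: 34: hit
pos 11: 83: fault, evict 65, frames [55, 93, 34, 83]
At position 11, page 65 is evicted.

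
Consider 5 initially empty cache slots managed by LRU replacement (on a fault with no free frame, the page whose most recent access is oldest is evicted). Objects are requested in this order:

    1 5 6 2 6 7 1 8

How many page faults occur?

6

1 → fault, frames {1}
5 → fault, frames {1,5}
6 → fault, frames {1,5,6}
2 → fault, frames {1,5,6,2}
6 → hit
7 → fault, frames {1,5,2,6,7}
1 → hit
8 → fault, evict 5, frames {2,6,7,1,8}
Page faults: 6.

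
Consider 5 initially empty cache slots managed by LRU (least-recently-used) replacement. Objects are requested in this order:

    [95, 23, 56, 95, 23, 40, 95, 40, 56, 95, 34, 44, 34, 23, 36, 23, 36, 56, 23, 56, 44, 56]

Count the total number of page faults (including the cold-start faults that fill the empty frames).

9

95 → miss, frames {95}
23 → miss, frames {95,23}
56 → miss, frames {95,23,56}
95 → hit
23 → hit
40 → miss, frames {56,95,23,40}
95 → hit
40 → hit
56 → hit
95 → hit
34 → miss, frames {23,40,56,95,34}
44 → miss, evict 23, frames {40,56,95,34,44}
34 → hit
23 → miss, evict 40, frames {56,95,44,34,23}
36 → miss, evict 56, frames {95,44,34,23,36}
23 → hit
36 → hit
56 → miss, evict 95, frames {44,34,23,36,56}
23 → hit
56 → hit
44 → hit
56 → hit
Page faults: 9.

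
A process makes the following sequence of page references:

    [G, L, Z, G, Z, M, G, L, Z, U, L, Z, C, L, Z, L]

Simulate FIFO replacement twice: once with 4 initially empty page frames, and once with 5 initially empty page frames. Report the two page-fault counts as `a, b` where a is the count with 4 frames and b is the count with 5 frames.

8, 6

4 frames: F F F . . F . . . F . . F F F . → 8 faults.
5 frames: F F F . . F . . . F . . F . . . → 6 faults.
6 < 8: adding a frame reduced faults, as is typical.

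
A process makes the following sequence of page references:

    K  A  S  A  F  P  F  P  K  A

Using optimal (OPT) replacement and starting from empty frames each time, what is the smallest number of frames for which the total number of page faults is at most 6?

3

f=1: 10 faults
f=2: 7 faults
f=3: 6 faults
f=4: 5 faults
f=5: 5 faults
Smallest f with faults ≤ 6 is 3.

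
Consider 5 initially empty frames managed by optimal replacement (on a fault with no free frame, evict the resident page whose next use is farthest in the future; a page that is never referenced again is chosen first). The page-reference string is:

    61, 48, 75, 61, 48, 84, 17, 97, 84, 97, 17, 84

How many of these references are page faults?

61: fault, frames [61]
48: fault, frames [61, 48]
75: fault, frames [61, 48, 75]
61: hit
48: hit
84: fault, frames [61, 48, 75, 84]
17: fault, frames [61, 48, 75, 84, 17]
97: fault, evict 75, frames [61, 48, 84, 17, 97]
84: hit
97: hit
17: hit
84: hit
Page faults: 6.

6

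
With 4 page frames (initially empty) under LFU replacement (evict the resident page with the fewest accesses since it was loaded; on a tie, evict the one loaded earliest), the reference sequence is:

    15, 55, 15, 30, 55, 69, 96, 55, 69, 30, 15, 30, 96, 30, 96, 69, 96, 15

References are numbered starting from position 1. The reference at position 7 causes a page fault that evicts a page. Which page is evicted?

30

pos 1: 15 → fault, frames {15}
pos 2: 55 → fault, frames {15,55}
pos 3: 15 → hit
pos 4: 30 → fault, frames {15,55,30}
pos 5: 55 → hit
pos 6: 69 → fault, frames {15,55,30,69}
pos 7: 96 → fault, evict 30, frames {15,55,69,96}
At position 7, page 30 is evicted.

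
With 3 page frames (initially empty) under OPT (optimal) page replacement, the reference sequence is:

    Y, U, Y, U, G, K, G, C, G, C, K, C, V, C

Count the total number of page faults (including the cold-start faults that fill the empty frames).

6

Y -> fault, frames [Y]
U -> fault, frames [Y, U]
Y -> hit
U -> hit
G -> fault, frames [Y, U, G]
K -> fault, evict U, frames [Y, G, K]
G -> hit
C -> fault, evict Y, frames [G, K, C]
G -> hit
C -> hit
K -> hit
C -> hit
V -> fault, evict K, frames [G, C, V]
C -> hit
Page faults: 6.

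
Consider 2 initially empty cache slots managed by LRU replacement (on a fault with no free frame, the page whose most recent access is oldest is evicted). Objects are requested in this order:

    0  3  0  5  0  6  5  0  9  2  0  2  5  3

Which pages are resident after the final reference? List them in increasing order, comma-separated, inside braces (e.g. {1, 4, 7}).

{3, 5}

0: fault, frames [0]
3: fault, frames [0, 3]
0: hit
5: fault, evict 3, frames [0, 5]
0: hit
6: fault, evict 5, frames [0, 6]
5: fault, evict 0, frames [6, 5]
0: fault, evict 6, frames [5, 0]
9: fault, evict 5, frames [0, 9]
2: fault, evict 0, frames [9, 2]
0: fault, evict 9, frames [2, 0]
2: hit
5: fault, evict 0, frames [2, 5]
3: fault, evict 2, frames [5, 3]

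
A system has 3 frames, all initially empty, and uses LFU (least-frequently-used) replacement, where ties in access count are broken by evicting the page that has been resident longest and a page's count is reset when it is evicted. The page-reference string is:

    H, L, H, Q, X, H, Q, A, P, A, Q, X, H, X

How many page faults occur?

8

H → miss, frames (H)
L → miss, frames (H L)
H → hit
Q → miss, frames (H L Q)
X → miss, evict L, frames (H Q X)
H → hit
Q → hit
A → miss, evict X, frames (H Q A)
P → miss, evict A, frames (H Q P)
A → miss, evict P, frames (H Q A)
Q → hit
X → miss, evict A, frames (H Q X)
H → hit
X → hit
Page faults: 8.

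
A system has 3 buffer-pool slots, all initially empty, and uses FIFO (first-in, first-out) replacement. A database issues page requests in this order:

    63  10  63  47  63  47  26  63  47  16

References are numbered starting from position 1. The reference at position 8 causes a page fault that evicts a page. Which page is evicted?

10

pos 1: 63: miss, frames (63)
pos 2: 10: miss, frames (63 10)
pos 3: 63: hit
pos 4: 47: miss, frames (63 10 47)
pos 5: 63: hit
pos 6: 47: hit
pos 7: 26: miss, evict 63, frames (10 47 26)
pos 8: 63: miss, evict 10, frames (47 26 63)
At position 8, page 10 is evicted.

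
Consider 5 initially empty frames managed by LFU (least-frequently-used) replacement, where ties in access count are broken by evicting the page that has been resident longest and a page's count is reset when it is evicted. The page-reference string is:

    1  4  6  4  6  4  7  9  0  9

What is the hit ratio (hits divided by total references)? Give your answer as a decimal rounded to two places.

0.40

1 → fault, frames [1]
4 → fault, frames [1, 4]
6 → fault, frames [1, 4, 6]
4 → hit
6 → hit
4 → hit
7 → fault, frames [1, 4, 6, 7]
9 → fault, frames [1, 4, 6, 7, 9]
0 → fault, evict 1, frames [4, 6, 7, 9, 0]
9 → hit
Hits: 4 of 10 references → 4/10 = 0.4000.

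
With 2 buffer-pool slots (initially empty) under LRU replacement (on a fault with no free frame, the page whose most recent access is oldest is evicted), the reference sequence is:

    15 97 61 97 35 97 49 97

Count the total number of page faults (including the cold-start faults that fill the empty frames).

5

15 -> miss, frames [15]
97 -> miss, frames [15, 97]
61 -> miss, evict 15, frames [97, 61]
97 -> hit
35 -> miss, evict 61, frames [97, 35]
97 -> hit
49 -> miss, evict 35, frames [97, 49]
97 -> hit
Page faults: 5.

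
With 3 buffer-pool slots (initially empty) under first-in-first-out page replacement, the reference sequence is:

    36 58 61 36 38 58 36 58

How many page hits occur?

36 -> fault, frames (36)
58 -> fault, frames (36 58)
61 -> fault, frames (36 58 61)
36 -> hit
38 -> fault, evict 36, frames (58 61 38)
58 -> hit
36 -> fault, evict 58, frames (61 38 36)
58 -> fault, evict 61, frames (38 36 58)
Hits: 2.

2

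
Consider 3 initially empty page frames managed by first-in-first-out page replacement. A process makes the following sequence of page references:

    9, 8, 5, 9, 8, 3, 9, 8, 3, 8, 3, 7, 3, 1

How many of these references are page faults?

9

9: miss, frames {9}
8: miss, frames {9,8}
5: miss, frames {9,8,5}
9: hit
8: hit
3: miss, evict 9, frames {8,5,3}
9: miss, evict 8, frames {5,3,9}
8: miss, evict 5, frames {3,9,8}
3: hit
8: hit
3: hit
7: miss, evict 3, frames {9,8,7}
3: miss, evict 9, frames {8,7,3}
1: miss, evict 8, frames {7,3,1}
Page faults: 9.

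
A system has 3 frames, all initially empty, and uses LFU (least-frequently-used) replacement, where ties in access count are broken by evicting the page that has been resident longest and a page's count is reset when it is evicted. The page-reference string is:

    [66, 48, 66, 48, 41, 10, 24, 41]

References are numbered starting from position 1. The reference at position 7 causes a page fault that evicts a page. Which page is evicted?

10

pos 1: 66 -> miss, frames {66}
pos 2: 48 -> miss, frames {66,48}
pos 3: 66 -> hit
pos 4: 48 -> hit
pos 5: 41 -> miss, frames {66,48,41}
pos 6: 10 -> miss, evict 41, frames {66,48,10}
pos 7: 24 -> miss, evict 10, frames {66,48,24}
At position 7, page 10 is evicted.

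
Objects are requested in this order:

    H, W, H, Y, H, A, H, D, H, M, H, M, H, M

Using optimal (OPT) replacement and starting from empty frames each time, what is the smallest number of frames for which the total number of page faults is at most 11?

2

f=1: 14 faults
f=2: 6 faults
f=3: 6 faults
f=4: 6 faults
f=5: 6 faults
f=6: 6 faults
Smallest f with faults ≤ 11 is 2.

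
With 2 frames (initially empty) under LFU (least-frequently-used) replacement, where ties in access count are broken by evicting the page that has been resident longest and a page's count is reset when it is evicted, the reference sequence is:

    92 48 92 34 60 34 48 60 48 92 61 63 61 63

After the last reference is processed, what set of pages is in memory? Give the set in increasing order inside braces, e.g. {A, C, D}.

{63, 92}

92: miss, frames [92]
48: miss, frames [92, 48]
92: hit
34: miss, evict 48, frames [92, 34]
60: miss, evict 34, frames [92, 60]
34: miss, evict 60, frames [92, 34]
48: miss, evict 34, frames [92, 48]
60: miss, evict 48, frames [92, 60]
48: miss, evict 60, frames [92, 48]
92: hit
61: miss, evict 48, frames [92, 61]
63: miss, evict 61, frames [92, 63]
61: miss, evict 63, frames [92, 61]
63: miss, evict 61, frames [92, 63]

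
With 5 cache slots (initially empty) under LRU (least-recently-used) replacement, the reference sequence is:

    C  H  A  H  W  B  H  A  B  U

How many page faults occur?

C: fault, frames (C)
H: fault, frames (C H)
A: fault, frames (C H A)
H: hit
W: fault, frames (C A H W)
B: fault, frames (C A H W B)
H: hit
A: hit
B: hit
U: fault, evict C, frames (W H A B U)
Page faults: 6.

6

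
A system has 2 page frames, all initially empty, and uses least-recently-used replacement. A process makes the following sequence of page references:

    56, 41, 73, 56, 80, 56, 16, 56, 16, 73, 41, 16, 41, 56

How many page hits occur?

4

56 → miss, frames (56)
41 → miss, frames (56 41)
73 → miss, evict 56, frames (41 73)
56 → miss, evict 41, frames (73 56)
80 → miss, evict 73, frames (56 80)
56 → hit
16 → miss, evict 80, frames (56 16)
56 → hit
16 → hit
73 → miss, evict 56, frames (16 73)
41 → miss, evict 16, frames (73 41)
16 → miss, evict 73, frames (41 16)
41 → hit
56 → miss, evict 16, frames (41 56)
Hits: 4.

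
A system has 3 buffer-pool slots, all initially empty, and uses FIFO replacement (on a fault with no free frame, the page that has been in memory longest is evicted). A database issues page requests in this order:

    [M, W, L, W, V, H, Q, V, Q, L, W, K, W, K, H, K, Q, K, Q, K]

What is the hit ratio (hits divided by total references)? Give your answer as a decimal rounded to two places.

0.45

M → miss, frames {M}
W → miss, frames {M,W}
L → miss, frames {M,W,L}
W → hit
V → miss, evict M, frames {W,L,V}
H → miss, evict W, frames {L,V,H}
Q → miss, evict L, frames {V,H,Q}
V → hit
Q → hit
L → miss, evict V, frames {H,Q,L}
W → miss, evict H, frames {Q,L,W}
K → miss, evict Q, frames {L,W,K}
W → hit
K → hit
H → miss, evict L, frames {W,K,H}
K → hit
Q → miss, evict W, frames {K,H,Q}
K → hit
Q → hit
K → hit
Hits: 9 of 20 references → 9/20 = 0.4500.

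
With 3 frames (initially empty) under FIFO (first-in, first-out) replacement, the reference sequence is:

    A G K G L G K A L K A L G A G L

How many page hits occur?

A → fault, frames [A]
G → fault, frames [A, G]
K → fault, frames [A, G, K]
G → hit
L → fault, evict A, frames [G, K, L]
G → hit
K → hit
A → fault, evict G, frames [K, L, A]
L → hit
K → hit
A → hit
L → hit
G → fault, evict K, frames [L, A, G]
A → hit
G → hit
L → hit
Hits: 10.

10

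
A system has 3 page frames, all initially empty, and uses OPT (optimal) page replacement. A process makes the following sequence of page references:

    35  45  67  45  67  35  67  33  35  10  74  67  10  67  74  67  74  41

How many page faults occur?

35: fault, frames (35)
45: fault, frames (35 45)
67: fault, frames (35 45 67)
45: hit
67: hit
35: hit
67: hit
33: fault, evict 45, frames (35 67 33)
35: hit
10: fault, evict 33, frames (35 67 10)
74: fault, evict 35, frames (67 10 74)
67: hit
10: hit
67: hit
74: hit
67: hit
74: hit
41: fault, evict 74, frames (67 10 41)
Page faults: 7.

7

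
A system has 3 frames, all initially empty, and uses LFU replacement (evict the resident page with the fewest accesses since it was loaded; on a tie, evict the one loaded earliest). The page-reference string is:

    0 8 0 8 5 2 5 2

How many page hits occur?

2

0 → miss, frames (0)
8 → miss, frames (0 8)
0 → hit
8 → hit
5 → miss, frames (0 8 5)
2 → miss, evict 5, frames (0 8 2)
5 → miss, evict 2, frames (0 8 5)
2 → miss, evict 5, frames (0 8 2)
Hits: 2.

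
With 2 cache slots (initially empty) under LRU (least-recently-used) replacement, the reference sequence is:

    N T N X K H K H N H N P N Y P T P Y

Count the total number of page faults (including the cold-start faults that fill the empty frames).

11

N: fault, frames [N]
T: fault, frames [N, T]
N: hit
X: fault, evict T, frames [N, X]
K: fault, evict N, frames [X, K]
H: fault, evict X, frames [K, H]
K: hit
H: hit
N: fault, evict K, frames [H, N]
H: hit
N: hit
P: fault, evict H, frames [N, P]
N: hit
Y: fault, evict P, frames [N, Y]
P: fault, evict N, frames [Y, P]
T: fault, evict Y, frames [P, T]
P: hit
Y: fault, evict T, frames [P, Y]
Page faults: 11.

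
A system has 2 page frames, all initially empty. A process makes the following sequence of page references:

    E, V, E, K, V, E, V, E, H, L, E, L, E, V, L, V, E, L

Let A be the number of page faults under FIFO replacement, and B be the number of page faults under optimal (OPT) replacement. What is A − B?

3

Under FIFO: F F . F . F F . F F F . . F F . F . → 11 faults.
Under OPT: F F . F . F . . F F . . . F . . F . → 8 faults.
A − B = 11 − 8 = 3.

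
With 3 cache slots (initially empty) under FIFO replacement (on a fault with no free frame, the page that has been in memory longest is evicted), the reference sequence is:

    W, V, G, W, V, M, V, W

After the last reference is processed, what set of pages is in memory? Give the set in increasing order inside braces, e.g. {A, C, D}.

{G, M, W}

W -> fault, frames {W}
V -> fault, frames {W,V}
G -> fault, frames {W,V,G}
W -> hit
V -> hit
M -> fault, evict W, frames {V,G,M}
V -> hit
W -> fault, evict V, frames {G,M,W}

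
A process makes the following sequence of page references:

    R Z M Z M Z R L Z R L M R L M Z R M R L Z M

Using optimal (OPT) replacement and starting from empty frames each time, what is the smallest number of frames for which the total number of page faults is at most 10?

f=1: 22 faults
f=2: 12 faults
f=3: 7 faults
f=4: 4 faults
Smallest f with faults ≤ 10 is 3.

3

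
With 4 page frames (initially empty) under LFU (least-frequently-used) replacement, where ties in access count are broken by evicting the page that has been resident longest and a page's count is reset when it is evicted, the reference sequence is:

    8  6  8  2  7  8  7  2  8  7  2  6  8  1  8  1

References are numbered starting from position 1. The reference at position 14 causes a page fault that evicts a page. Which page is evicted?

6

pos 1: 8 → fault, frames (8)
pos 2: 6 → fault, frames (8 6)
pos 3: 8 → hit
pos 4: 2 → fault, frames (8 6 2)
pos 5: 7 → fault, frames (8 6 2 7)
pos 6: 8 → hit
pos 7: 7 → hit
pos 8: 2 → hit
pos 9: 8 → hit
pos 10: 7 → hit
pos 11: 2 → hit
pos 12: 6 → hit
pos 13: 8 → hit
pos 14: 1 → fault, evict 6, frames (8 2 7 1)
At position 14, page 6 is evicted.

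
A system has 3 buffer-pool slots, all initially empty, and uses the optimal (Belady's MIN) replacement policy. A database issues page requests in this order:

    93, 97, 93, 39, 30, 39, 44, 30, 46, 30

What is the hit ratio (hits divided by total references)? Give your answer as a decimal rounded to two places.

93 → fault, frames {93}
97 → fault, frames {93,97}
93 → hit
39 → fault, frames {93,97,39}
30 → fault, evict 97, frames {93,39,30}
39 → hit
44 → fault, evict 39, frames {93,30,44}
30 → hit
46 → fault, evict 44, frames {93,30,46}
30 → hit
Hits: 4 of 10 references → 4/10 = 0.4000.

0.40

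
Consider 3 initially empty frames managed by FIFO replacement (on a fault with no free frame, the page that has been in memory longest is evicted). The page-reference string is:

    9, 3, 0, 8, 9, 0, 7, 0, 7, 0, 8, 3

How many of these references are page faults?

9

9 → miss, frames {9}
3 → miss, frames {9,3}
0 → miss, frames {9,3,0}
8 → miss, evict 9, frames {3,0,8}
9 → miss, evict 3, frames {0,8,9}
0 → hit
7 → miss, evict 0, frames {8,9,7}
0 → miss, evict 8, frames {9,7,0}
7 → hit
0 → hit
8 → miss, evict 9, frames {7,0,8}
3 → miss, evict 7, frames {0,8,3}
Page faults: 9.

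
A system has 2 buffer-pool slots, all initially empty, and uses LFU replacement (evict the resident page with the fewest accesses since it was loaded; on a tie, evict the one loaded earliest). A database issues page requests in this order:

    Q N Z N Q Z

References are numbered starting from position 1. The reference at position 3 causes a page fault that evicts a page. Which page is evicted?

Q

pos 1: Q: miss, frames [Q]
pos 2: N: miss, frames [Q, N]
pos 3: Z: miss, evict Q, frames [N, Z]
At position 3, page Q is evicted.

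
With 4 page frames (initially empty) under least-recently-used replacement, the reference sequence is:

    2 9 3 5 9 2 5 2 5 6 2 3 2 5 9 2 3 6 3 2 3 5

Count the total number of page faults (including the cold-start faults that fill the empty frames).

2 -> fault, frames (2)
9 -> fault, frames (2 9)
3 -> fault, frames (2 9 3)
5 -> fault, frames (2 9 3 5)
9 -> hit
2 -> hit
5 -> hit
2 -> hit
5 -> hit
6 -> fault, evict 3, frames (9 2 5 6)
2 -> hit
3 -> fault, evict 9, frames (5 6 2 3)
2 -> hit
5 -> hit
9 -> fault, evict 6, frames (3 2 5 9)
2 -> hit
3 -> hit
6 -> fault, evict 5, frames (9 2 3 6)
3 -> hit
2 -> hit
3 -> hit
5 -> fault, evict 9, frames (6 2 3 5)
Page faults: 9.

9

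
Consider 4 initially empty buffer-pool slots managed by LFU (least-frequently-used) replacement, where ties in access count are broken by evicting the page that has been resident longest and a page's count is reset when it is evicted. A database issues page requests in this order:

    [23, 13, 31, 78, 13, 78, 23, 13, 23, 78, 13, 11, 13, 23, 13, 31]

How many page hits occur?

23 -> miss, frames [23]
13 -> miss, frames [23, 13]
31 -> miss, frames [23, 13, 31]
78 -> miss, frames [23, 13, 31, 78]
13 -> hit
78 -> hit
23 -> hit
13 -> hit
23 -> hit
78 -> hit
13 -> hit
11 -> miss, evict 31, frames [23, 13, 78, 11]
13 -> hit
23 -> hit
13 -> hit
31 -> miss, evict 11, frames [23, 13, 78, 31]
Hits: 10.

10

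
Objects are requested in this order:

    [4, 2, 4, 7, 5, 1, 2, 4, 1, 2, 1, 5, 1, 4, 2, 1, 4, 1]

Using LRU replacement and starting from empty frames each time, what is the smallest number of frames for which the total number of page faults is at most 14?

2

f=1: 18 faults
f=2: 14 faults
f=3: 10 faults
f=4: 7 faults
f=5: 5 faults
Smallest f with faults ≤ 14 is 2.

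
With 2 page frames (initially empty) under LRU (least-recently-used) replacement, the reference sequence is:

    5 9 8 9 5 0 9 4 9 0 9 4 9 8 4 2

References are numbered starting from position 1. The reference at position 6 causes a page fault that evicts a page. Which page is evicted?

pos 1: 5: fault, frames (5)
pos 2: 9: fault, frames (5 9)
pos 3: 8: fault, evict 5, frames (9 8)
pos 4: 9: hit
pos 5: 5: fault, evict 8, frames (9 5)
pos 6: 0: fault, evict 9, frames (5 0)
At position 6, page 9 is evicted.

9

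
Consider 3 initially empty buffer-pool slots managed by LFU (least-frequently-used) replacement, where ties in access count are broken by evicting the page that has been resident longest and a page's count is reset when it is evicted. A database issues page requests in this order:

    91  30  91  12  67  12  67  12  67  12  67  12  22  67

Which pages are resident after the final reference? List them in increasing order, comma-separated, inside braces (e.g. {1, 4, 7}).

91 → miss, frames (91)
30 → miss, frames (91 30)
91 → hit
12 → miss, frames (91 30 12)
67 → miss, evict 30, frames (91 12 67)
12 → hit
67 → hit
12 → hit
67 → hit
12 → hit
67 → hit
12 → hit
22 → miss, evict 91, frames (12 67 22)
67 → hit

{12, 22, 67}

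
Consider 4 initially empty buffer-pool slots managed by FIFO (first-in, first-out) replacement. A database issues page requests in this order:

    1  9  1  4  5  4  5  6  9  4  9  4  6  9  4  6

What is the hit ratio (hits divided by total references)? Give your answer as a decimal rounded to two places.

0.69

1: miss, frames (1)
9: miss, frames (1 9)
1: hit
4: miss, frames (1 9 4)
5: miss, frames (1 9 4 5)
4: hit
5: hit
6: miss, evict 1, frames (9 4 5 6)
9: hit
4: hit
9: hit
4: hit
6: hit
9: hit
4: hit
6: hit
Hits: 11 of 16 references → 11/16 = 0.6875.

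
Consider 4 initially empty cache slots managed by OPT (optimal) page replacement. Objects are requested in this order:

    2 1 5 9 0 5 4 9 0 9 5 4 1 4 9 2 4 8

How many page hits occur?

9

2 → fault, frames {2}
1 → fault, frames {2,1}
5 → fault, frames {2,1,5}
9 → fault, frames {2,1,5,9}
0 → fault, evict 2, frames {1,5,9,0}
5 → hit
4 → fault, evict 1, frames {5,9,0,4}
9 → hit
0 → hit
9 → hit
5 → hit
4 → hit
1 → fault, evict 0, frames {5,9,4,1}
4 → hit
9 → hit
2 → fault, evict 1, frames {5,9,4,2}
4 → hit
8 → fault, evict 2, frames {5,9,4,8}
Hits: 9.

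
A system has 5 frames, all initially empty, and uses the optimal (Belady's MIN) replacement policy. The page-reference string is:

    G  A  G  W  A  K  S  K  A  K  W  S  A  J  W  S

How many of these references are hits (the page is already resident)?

G → fault, frames (G)
A → fault, frames (G A)
G → hit
W → fault, frames (G A W)
A → hit
K → fault, frames (G A W K)
S → fault, frames (G A W K S)
K → hit
A → hit
K → hit
W → hit
S → hit
A → hit
J → fault, evict K, frames (G A W S J)
W → hit
S → hit
Hits: 10.

10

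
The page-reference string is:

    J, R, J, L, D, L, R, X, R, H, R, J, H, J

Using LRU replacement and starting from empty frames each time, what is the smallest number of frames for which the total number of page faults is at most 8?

f=1: 14 faults
f=2: 9 faults
f=3: 8 faults
f=4: 7 faults
f=5: 7 faults
f=6: 6 faults
Smallest f with faults ≤ 8 is 3.

3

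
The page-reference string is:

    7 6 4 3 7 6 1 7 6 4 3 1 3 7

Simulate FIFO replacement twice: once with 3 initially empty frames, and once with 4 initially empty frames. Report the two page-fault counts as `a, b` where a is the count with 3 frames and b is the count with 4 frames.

10, 11

3 frames: F F F F F F F . . F F . . F → 10 faults.
4 frames: F F F F . . F F F F F F . F → 11 faults.
11 > 10: adding a frame increased faults — Belady's anomaly.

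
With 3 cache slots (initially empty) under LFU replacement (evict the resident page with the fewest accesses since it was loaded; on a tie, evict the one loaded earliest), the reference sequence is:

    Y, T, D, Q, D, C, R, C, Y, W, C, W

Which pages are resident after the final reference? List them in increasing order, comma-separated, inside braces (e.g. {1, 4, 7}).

Y -> fault, frames {Y}
T -> fault, frames {Y,T}
D -> fault, frames {Y,T,D}
Q -> fault, evict Y, frames {T,D,Q}
D -> hit
C -> fault, evict T, frames {D,Q,C}
R -> fault, evict Q, frames {D,C,R}
C -> hit
Y -> fault, evict R, frames {D,C,Y}
W -> fault, evict Y, frames {D,C,W}
C -> hit
W -> hit

{C, D, W}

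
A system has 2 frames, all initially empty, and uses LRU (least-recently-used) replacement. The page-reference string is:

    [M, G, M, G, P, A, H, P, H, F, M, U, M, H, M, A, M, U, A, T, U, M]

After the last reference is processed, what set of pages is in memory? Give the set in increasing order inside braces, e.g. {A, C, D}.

{M, U}

M -> miss, frames [M]
G -> miss, frames [M, G]
M -> hit
G -> hit
P -> miss, evict M, frames [G, P]
A -> miss, evict G, frames [P, A]
H -> miss, evict P, frames [A, H]
P -> miss, evict A, frames [H, P]
H -> hit
F -> miss, evict P, frames [H, F]
M -> miss, evict H, frames [F, M]
U -> miss, evict F, frames [M, U]
M -> hit
H -> miss, evict U, frames [M, H]
M -> hit
A -> miss, evict H, frames [M, A]
M -> hit
U -> miss, evict A, frames [M, U]
A -> miss, evict M, frames [U, A]
T -> miss, evict U, frames [A, T]
U -> miss, evict A, frames [T, U]
M -> miss, evict T, frames [U, M]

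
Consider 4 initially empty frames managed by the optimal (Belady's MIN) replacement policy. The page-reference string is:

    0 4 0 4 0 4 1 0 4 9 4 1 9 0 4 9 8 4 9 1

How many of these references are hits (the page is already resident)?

15

0 → miss, frames {0}
4 → miss, frames {0,4}
0 → hit
4 → hit
0 → hit
4 → hit
1 → miss, frames {0,4,1}
0 → hit
4 → hit
9 → miss, frames {0,4,1,9}
4 → hit
1 → hit
9 → hit
0 → hit
4 → hit
9 → hit
8 → miss, evict 0, frames {4,1,9,8}
4 → hit
9 → hit
1 → hit
Hits: 15.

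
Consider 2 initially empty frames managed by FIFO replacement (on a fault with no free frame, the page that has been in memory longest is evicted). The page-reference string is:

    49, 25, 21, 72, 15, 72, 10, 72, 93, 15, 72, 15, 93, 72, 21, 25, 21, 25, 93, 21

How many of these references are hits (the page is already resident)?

49 → fault, frames {49}
25 → fault, frames {49,25}
21 → fault, evict 49, frames {25,21}
72 → fault, evict 25, frames {21,72}
15 → fault, evict 21, frames {72,15}
72 → hit
10 → fault, evict 72, frames {15,10}
72 → fault, evict 15, frames {10,72}
93 → fault, evict 10, frames {72,93}
15 → fault, evict 72, frames {93,15}
72 → fault, evict 93, frames {15,72}
15 → hit
93 → fault, evict 15, frames {72,93}
72 → hit
21 → fault, evict 72, frames {93,21}
25 → fault, evict 93, frames {21,25}
21 → hit
25 → hit
93 → fault, evict 21, frames {25,93}
21 → fault, evict 25, frames {93,21}
Hits: 5.

5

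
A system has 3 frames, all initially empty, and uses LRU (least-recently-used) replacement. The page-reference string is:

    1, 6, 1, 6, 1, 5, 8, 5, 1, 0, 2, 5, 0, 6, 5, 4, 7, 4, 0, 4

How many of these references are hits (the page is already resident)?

1: miss, frames [1]
6: miss, frames [1, 6]
1: hit
6: hit
1: hit
5: miss, frames [6, 1, 5]
8: miss, evict 6, frames [1, 5, 8]
5: hit
1: hit
0: miss, evict 8, frames [5, 1, 0]
2: miss, evict 5, frames [1, 0, 2]
5: miss, evict 1, frames [0, 2, 5]
0: hit
6: miss, evict 2, frames [5, 0, 6]
5: hit
4: miss, evict 0, frames [6, 5, 4]
7: miss, evict 6, frames [5, 4, 7]
4: hit
0: miss, evict 5, frames [7, 4, 0]
4: hit
Hits: 9.

9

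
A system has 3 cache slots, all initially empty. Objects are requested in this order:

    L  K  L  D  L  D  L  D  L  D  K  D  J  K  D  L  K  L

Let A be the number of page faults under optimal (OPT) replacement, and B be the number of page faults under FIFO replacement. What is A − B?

Under OPT: F F . F . . . . . . . . F . . F . . → 5 faults.
Under FIFO: F F . F . . . . . . . . F . . F F . → 6 faults.
A − B = 5 − 6 = -1.

-1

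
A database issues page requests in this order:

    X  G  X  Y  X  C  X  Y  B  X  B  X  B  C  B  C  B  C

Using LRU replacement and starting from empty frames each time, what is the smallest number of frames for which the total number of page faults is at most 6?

f=1: 18 faults
f=2: 8 faults
f=3: 6 faults
f=4: 5 faults
f=5: 5 faults
Smallest f with faults ≤ 6 is 3.

3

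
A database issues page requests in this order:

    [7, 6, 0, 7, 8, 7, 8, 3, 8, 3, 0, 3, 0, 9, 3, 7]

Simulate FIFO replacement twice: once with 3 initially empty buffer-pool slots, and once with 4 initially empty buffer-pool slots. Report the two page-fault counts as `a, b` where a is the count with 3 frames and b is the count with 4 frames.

9, 7

3 frames: F F F . F F . F . . F . . F . F → 9 faults.
4 frames: F F F . F . . F . . . . . F . F → 7 faults.
7 < 9: adding a frame reduced faults, as is typical.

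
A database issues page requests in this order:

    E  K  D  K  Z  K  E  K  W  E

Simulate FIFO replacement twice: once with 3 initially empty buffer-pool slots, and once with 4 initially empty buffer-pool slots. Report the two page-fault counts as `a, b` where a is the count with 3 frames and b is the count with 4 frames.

7, 6

3 frames: F F F . F . F F F . → 7 faults.
4 frames: F F F . F . . . F F → 6 faults.
6 < 7: adding a frame reduced faults, as is typical.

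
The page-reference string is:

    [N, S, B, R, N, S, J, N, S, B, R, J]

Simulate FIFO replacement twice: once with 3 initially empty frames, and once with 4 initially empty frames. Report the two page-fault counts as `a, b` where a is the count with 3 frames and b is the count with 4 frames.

3 frames: F F F F F F F . . F F . → 9 faults.
4 frames: F F F F . . F F F F F F → 10 faults.
10 > 9: adding a frame increased faults — Belady's anomaly.

9, 10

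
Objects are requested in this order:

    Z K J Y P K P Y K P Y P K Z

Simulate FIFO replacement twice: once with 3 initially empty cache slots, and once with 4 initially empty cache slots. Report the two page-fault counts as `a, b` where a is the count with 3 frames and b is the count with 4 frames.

7, 6

3 frames: F F F F F F . . . . . . . F → 7 faults.
4 frames: F F F F F . . . . . . . . F → 6 faults.
6 < 7: adding a frame reduced faults, as is typical.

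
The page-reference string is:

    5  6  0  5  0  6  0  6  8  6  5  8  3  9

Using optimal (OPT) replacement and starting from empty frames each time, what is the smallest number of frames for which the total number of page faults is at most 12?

f=1: 14 faults
f=2: 8 faults
f=3: 6 faults
f=4: 6 faults
f=5: 6 faults
f=6: 6 faults
Smallest f with faults ≤ 12 is 2.

2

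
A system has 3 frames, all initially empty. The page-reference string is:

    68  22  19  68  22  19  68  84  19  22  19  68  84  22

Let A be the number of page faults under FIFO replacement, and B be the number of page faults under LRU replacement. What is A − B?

-2

Under FIFO: F F F . . . . F . . . F . F → 6 faults.
Under LRU: F F F . . . . F . F . F F F → 8 faults.
A − B = 6 − 8 = -2.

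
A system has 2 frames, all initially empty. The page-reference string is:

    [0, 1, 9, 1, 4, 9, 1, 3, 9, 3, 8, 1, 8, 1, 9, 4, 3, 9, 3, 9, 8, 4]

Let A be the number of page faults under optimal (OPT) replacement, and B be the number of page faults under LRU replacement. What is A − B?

Under OPT: F F F . F . F F . . F F . . F F F . . . F F → 13 faults.
Under LRU: F F F . F F F F F . F F . . F F F F . . F F → 16 faults.
A − B = 13 − 16 = -3.

-3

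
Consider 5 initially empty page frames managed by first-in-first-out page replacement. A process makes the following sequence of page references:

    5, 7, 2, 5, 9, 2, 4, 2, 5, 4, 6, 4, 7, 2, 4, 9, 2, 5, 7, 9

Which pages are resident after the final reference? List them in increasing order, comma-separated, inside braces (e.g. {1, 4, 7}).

{4, 5, 6, 7, 9}

5 → miss, frames (5)
7 → miss, frames (5 7)
2 → miss, frames (5 7 2)
5 → hit
9 → miss, frames (5 7 2 9)
2 → hit
4 → miss, frames (5 7 2 9 4)
2 → hit
5 → hit
4 → hit
6 → miss, evict 5, frames (7 2 9 4 6)
4 → hit
7 → hit
2 → hit
4 → hit
9 → hit
2 → hit
5 → miss, evict 7, frames (2 9 4 6 5)
7 → miss, evict 2, frames (9 4 6 5 7)
9 → hit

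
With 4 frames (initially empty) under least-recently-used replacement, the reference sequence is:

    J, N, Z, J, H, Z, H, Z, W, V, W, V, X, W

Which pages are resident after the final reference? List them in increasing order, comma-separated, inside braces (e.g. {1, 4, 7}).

{V, W, X, Z}

J -> fault, frames (J)
N -> fault, frames (J N)
Z -> fault, frames (J N Z)
J -> hit
H -> fault, frames (N Z J H)
Z -> hit
H -> hit
Z -> hit
W -> fault, evict N, frames (J H Z W)
V -> fault, evict J, frames (H Z W V)
W -> hit
V -> hit
X -> fault, evict H, frames (Z W V X)
W -> hit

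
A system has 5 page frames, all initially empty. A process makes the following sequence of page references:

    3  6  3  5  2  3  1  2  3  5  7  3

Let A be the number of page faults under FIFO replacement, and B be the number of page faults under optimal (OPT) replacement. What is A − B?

Under FIFO: F F . F F . F . . . F F → 7 faults.
Under OPT: F F . F F . F . . . F . → 6 faults.
A − B = 7 − 6 = 1.

1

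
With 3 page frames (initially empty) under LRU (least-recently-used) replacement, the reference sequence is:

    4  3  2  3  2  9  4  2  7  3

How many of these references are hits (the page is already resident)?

4 → miss, frames {4}
3 → miss, frames {4,3}
2 → miss, frames {4,3,2}
3 → hit
2 → hit
9 → miss, evict 4, frames {3,2,9}
4 → miss, evict 3, frames {2,9,4}
2 → hit
7 → miss, evict 9, frames {4,2,7}
3 → miss, evict 4, frames {2,7,3}
Hits: 3.

3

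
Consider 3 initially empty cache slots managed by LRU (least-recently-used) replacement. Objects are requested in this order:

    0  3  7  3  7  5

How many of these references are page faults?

0 → fault, frames [0]
3 → fault, frames [0, 3]
7 → fault, frames [0, 3, 7]
3 → hit
7 → hit
5 → fault, evict 0, frames [3, 7, 5]
Page faults: 4.

4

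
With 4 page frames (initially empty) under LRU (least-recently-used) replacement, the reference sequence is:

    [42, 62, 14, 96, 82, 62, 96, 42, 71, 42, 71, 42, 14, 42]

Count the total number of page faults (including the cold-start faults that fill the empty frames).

8

42 -> fault, frames (42)
62 -> fault, frames (42 62)
14 -> fault, frames (42 62 14)
96 -> fault, frames (42 62 14 96)
82 -> fault, evict 42, frames (62 14 96 82)
62 -> hit
96 -> hit
42 -> fault, evict 14, frames (82 62 96 42)
71 -> fault, evict 82, frames (62 96 42 71)
42 -> hit
71 -> hit
42 -> hit
14 -> fault, evict 62, frames (96 71 42 14)
42 -> hit
Page faults: 8.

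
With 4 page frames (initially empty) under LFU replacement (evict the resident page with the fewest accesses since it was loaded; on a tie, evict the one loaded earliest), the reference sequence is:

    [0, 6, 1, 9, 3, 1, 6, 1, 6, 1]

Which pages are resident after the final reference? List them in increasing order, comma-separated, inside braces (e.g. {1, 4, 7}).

{1, 3, 6, 9}

0 → fault, frames [0]
6 → fault, frames [0, 6]
1 → fault, frames [0, 6, 1]
9 → fault, frames [0, 6, 1, 9]
3 → fault, evict 0, frames [6, 1, 9, 3]
1 → hit
6 → hit
1 → hit
6 → hit
1 → hit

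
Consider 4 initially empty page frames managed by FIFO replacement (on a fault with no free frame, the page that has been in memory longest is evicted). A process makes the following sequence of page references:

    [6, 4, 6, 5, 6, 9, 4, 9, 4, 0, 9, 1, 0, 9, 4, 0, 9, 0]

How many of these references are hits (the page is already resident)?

6 -> miss, frames (6)
4 -> miss, frames (6 4)
6 -> hit
5 -> miss, frames (6 4 5)
6 -> hit
9 -> miss, frames (6 4 5 9)
4 -> hit
9 -> hit
4 -> hit
0 -> miss, evict 6, frames (4 5 9 0)
9 -> hit
1 -> miss, evict 4, frames (5 9 0 1)
0 -> hit
9 -> hit
4 -> miss, evict 5, frames (9 0 1 4)
0 -> hit
9 -> hit
0 -> hit
Hits: 11.

11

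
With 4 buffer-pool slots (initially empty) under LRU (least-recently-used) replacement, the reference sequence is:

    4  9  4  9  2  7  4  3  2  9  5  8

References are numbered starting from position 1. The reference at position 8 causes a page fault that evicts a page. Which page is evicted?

9

pos 1: 4: fault, frames (4)
pos 2: 9: fault, frames (4 9)
pos 3: 4: hit
pos 4: 9: hit
pos 5: 2: fault, frames (4 9 2)
pos 6: 7: fault, frames (4 9 2 7)
pos 7: 4: hit
pos 8: 3: fault, evict 9, frames (2 7 4 3)
At position 8, page 9 is evicted.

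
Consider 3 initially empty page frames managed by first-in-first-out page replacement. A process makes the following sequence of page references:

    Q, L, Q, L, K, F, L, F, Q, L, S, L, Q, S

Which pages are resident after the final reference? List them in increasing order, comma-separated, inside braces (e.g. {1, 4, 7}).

Q -> miss, frames {Q}
L -> miss, frames {Q,L}
Q -> hit
L -> hit
K -> miss, frames {Q,L,K}
F -> miss, evict Q, frames {L,K,F}
L -> hit
F -> hit
Q -> miss, evict L, frames {K,F,Q}
L -> miss, evict K, frames {F,Q,L}
S -> miss, evict F, frames {Q,L,S}
L -> hit
Q -> hit
S -> hit

{L, Q, S}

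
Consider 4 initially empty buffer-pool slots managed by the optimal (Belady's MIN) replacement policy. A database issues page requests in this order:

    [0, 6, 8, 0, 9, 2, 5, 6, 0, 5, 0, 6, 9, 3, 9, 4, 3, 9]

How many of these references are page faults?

8

0 → fault, frames (0)
6 → fault, frames (0 6)
8 → fault, frames (0 6 8)
0 → hit
9 → fault, frames (0 6 8 9)
2 → fault, evict 8, frames (0 6 9 2)
5 → fault, evict 2, frames (0 6 9 5)
6 → hit
0 → hit
5 → hit
0 → hit
6 → hit
9 → hit
3 → fault, evict 5, frames (0 6 9 3)
9 → hit
4 → fault, evict 6, frames (0 9 3 4)
3 → hit
9 → hit
Page faults: 8.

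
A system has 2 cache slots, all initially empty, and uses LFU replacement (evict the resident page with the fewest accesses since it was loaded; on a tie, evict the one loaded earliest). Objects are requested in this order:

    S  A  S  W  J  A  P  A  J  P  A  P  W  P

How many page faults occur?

S -> fault, frames (S)
A -> fault, frames (S A)
S -> hit
W -> fault, evict A, frames (S W)
J -> fault, evict W, frames (S J)
A -> fault, evict J, frames (S A)
P -> fault, evict A, frames (S P)
A -> fault, evict P, frames (S A)
J -> fault, evict A, frames (S J)
P -> fault, evict J, frames (S P)
A -> fault, evict P, frames (S A)
P -> fault, evict A, frames (S P)
W -> fault, evict P, frames (S W)
P -> fault, evict W, frames (S P)
Page faults: 13.

13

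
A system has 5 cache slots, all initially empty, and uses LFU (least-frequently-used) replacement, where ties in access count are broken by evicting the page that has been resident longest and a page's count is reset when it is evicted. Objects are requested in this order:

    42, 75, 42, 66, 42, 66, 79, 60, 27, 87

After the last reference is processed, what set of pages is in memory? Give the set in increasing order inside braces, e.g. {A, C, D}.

42 → fault, frames (42)
75 → fault, frames (42 75)
42 → hit
66 → fault, frames (42 75 66)
42 → hit
66 → hit
79 → fault, frames (42 75 66 79)
60 → fault, frames (42 75 66 79 60)
27 → fault, evict 75, frames (42 66 79 60 27)
87 → fault, evict 79, frames (42 66 60 27 87)

{27, 42, 60, 66, 87}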